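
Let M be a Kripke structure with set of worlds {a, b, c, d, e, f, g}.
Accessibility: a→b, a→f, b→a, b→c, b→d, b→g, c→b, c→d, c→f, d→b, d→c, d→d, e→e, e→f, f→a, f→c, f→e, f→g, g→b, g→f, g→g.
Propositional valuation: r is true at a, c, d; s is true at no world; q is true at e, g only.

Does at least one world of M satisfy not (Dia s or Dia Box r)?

Let φ = not (Dia s or Dia Box r). Evaluate φ at each world:
  a (successors {b, f}): φ is true.
  b (successors {a, c, d, g}): φ is true.
  c (successors {b, d, f}): φ is true.
  d (successors {b, c, d}): φ is true.
  e (successors {e, f}): φ is true.
  f (successors {a, c, e, g}): φ is true.
  g (successors {b, f, g}): φ is true.
Detail at a (witness):
  At a: Dia s or Dia Box r is false, so not (Dia s or Dia Box r) is true.
    At a: Dia s is false, Dia Box r is false, so Dia s or Dia Box r is false.
      At a: Dia s requires s at some successor in {b, f}.
        At b: s is false.
        At f: s is false.
      So Dia s is false at a.
      At a: Dia Box r requires Box r at some successor in {b, f}.
        At b: Box r is false.
        At f: Box r is false.
      So Dia Box r is false at a.

Yes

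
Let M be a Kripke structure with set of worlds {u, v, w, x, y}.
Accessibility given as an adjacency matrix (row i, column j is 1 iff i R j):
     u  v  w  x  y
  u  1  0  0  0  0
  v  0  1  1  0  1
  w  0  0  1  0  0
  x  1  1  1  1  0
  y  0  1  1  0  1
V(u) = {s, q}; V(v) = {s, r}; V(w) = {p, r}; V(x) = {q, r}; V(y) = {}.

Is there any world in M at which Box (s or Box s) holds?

Yes

Let φ = Box (s or Box s). Evaluate φ at each world:
  u (successors {u}): φ is true.
  v (successors {v, w, y}): φ is false.
  w (successors {w}): φ is false.
  x (successors {u, v, w, x}): φ is false.
  y (successors {v, w, y}): φ is false.
Detail at u (witness):
  At u: Box (s or Box s) requires s or Box s at every successor {u}.
      At u: s is true, Box s is true, so s or Box s is true.
  So Box (s or Box s) is true at u.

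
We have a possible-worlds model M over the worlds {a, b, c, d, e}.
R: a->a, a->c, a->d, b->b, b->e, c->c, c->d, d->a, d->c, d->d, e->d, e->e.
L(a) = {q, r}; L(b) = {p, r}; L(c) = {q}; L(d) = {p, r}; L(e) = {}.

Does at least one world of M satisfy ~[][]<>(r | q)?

No

Let φ = ~[][]<>(r | q). Evaluate φ at each world:
  a (successors {a, c, d}): φ is false.
  b (successors {b, e}): φ is false.
  c (successors {c, d}): φ is false.
  d (successors {a, c, d}): φ is false.
  e (successors {d, e}): φ is false.
For instance, at e:
  At e: [][]<>(r | q) is true, so ~[][]<>(r | q) is false.
    At e: [][]<>(r | q) requires []<>(r | q) at every successor {d, e}.
      At d: []<>(r | q) is true.
      At e: []<>(r | q) is true.
    So [][]<>(r | q) is true at e.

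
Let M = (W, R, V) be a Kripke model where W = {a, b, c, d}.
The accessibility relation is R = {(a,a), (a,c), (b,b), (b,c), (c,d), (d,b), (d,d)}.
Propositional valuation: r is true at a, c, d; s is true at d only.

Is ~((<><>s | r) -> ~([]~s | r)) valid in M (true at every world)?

Let φ = ~((<><>s | r) -> ~([]~s | r)). Evaluate φ at each world:
  a (successors {a, c}): φ is true.
  b (successors {b, c}): φ is true.
  c (successors {d}): φ is true.
  d (successors {b, d}): φ is true.
For instance, at b:
  At b: (<><>s | r) -> ~([]~s | r) is false, so ~((<><>s | r) -> ~([]~s | r)) is true.
    At b: <><>s | r is true, ~([]~s | r) is false, so (<><>s | r) -> ~([]~s | r) is false.
      At b: <><>s is true, r is false, so <><>s | r is true.
      At b: []~s | r is true, so ~([]~s | r) is false.

Yes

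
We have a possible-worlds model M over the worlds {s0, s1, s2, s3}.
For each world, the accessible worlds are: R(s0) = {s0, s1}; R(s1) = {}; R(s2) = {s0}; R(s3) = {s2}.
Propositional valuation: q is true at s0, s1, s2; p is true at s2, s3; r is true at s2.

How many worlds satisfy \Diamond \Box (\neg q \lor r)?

Let φ = \Diamond \Box (\neg q \lor r). Evaluate φ at each world:
  s0 (successors {s0, s1}): φ is true.
  s1 (successors ∅): φ is false.
  s2 (successors {s0}): φ is false.
  s3 (successors {s2}): φ is false.
For instance, at s0:
  At s0: \Diamond \Box (\neg q \lor r) requires \Box (\neg q \lor r) at some successor in {s0, s1}.
    \Box (\neg q \lor r) holds at s1, so \Diamond \Box (\neg q \lor r) is true at s0.
      At s1: no accessible worlds, so \Box (\neg q \lor r) holds vacuously.
Satisfying worlds: {s0}

1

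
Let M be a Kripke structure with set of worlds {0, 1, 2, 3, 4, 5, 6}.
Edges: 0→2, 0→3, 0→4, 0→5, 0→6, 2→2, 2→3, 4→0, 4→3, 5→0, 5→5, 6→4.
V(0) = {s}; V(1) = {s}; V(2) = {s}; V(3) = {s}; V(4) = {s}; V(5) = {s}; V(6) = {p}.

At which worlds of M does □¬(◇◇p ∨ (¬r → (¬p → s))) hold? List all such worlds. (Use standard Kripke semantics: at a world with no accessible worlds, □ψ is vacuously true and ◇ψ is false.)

1, 3

Recall that □ψ holds at a world iff ψ holds at every accessible world, and ◇ψ holds iff ψ holds at some accessible world.
Let φ = □¬(◇◇p ∨ (¬r → (¬p → s))). Evaluate φ at each world:
  0 (successors {2, 3, 4, 5, 6}): φ is false.
  1 (successors ∅): φ is true.
  2 (successors {2, 3}): φ is false.
  3 (successors ∅): φ is true.
  4 (successors {0, 3}): φ is false.
  5 (successors {0, 5}): φ is false.
  6 (successors {4}): φ is false.
For instance, at 4:
  At 4: □¬(◇◇p ∨ (¬r → (¬p → s))) requires ¬(◇◇p ∨ (¬r → (¬p → s))) at every successor {0, 3}.
    ¬(◇◇p ∨ (¬r → (¬p → s))) fails at 0, so □¬(◇◇p ∨ (¬r → (¬p → s))) is false at 4.
      At 0: ◇◇p ∨ (¬r → (¬p → s)) is true, so ¬(◇◇p ∨ (¬r → (¬p → s))) is false.
Satisfying worlds: {1, 3}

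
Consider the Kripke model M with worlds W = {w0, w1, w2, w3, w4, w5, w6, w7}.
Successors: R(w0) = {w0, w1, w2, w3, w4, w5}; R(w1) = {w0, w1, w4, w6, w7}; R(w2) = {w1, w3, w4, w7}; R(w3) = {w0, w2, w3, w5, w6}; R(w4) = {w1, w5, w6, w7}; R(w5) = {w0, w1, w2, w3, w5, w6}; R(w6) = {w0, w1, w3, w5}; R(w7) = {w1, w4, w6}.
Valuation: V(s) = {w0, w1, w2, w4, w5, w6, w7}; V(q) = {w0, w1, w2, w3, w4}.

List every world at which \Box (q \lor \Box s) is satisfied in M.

w2

Let φ = \Box (q \lor \Box s). Evaluate φ at each world:
  w0 (successors {w0, w1, w2, w3, w4, w5}): φ is false.
  w1 (successors {w0, w1, w4, w6, w7}): φ is false.
  w2 (successors {w1, w3, w4, w7}): φ is true.
  w3 (successors {w0, w2, w3, w5, w6}): φ is false.
  w4 (successors {w1, w5, w6, w7}): φ is false.
  w5 (successors {w0, w1, w2, w3, w5, w6}): φ is false.
  w6 (successors {w0, w1, w3, w5}): φ is false.
  w7 (successors {w1, w4, w6}): φ is false.
For instance, at w4:
  At w4: \Box (q \lor \Box s) requires q \lor \Box s at every successor {w1, w5, w6, w7}.
    q \lor \Box s fails at w5, so \Box (q \lor \Box s) is false at w4.
      At w5: q is false, \Box s is false, so q \lor \Box s is false.
Satisfying worlds: {w2}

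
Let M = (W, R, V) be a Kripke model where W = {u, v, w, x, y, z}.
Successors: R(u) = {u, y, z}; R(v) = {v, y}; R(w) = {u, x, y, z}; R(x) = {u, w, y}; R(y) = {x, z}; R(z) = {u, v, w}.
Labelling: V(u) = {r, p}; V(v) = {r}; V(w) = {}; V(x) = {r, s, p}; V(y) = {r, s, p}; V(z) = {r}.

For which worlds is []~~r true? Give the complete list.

u, v, w, y

Let φ = []~~r. Evaluate φ at each world:
  u (successors {u, y, z}): φ is true.
  v (successors {v, y}): φ is true.
  w (successors {u, x, y, z}): φ is true.
  x (successors {u, w, y}): φ is false.
  y (successors {x, z}): φ is true.
  z (successors {u, v, w}): φ is false.
For instance, at z:
  At z: []~~r requires ~~r at every successor {u, v, w}.
    ~~r fails at w, so []~~r is false at z.
Satisfying worlds: {u, v, w, y}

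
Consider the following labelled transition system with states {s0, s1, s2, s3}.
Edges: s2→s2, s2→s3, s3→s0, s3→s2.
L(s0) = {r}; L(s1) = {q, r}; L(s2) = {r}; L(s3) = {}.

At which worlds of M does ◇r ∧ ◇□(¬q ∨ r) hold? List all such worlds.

Recall that □ψ holds at a world iff ψ holds at every accessible world, and ◇ψ holds iff ψ holds at some accessible world.
Let φ = ◇r ∧ ◇□(¬q ∨ r). Evaluate φ at each world:
  s0 (successors ∅): φ is false.
  s1 (successors ∅): φ is false.
  s2 (successors {s2, s3}): φ is true.
  s3 (successors {s0, s2}): φ is true.
For instance, at s3:
  At s3: ◇r is true, ◇□(¬q ∨ r) is true, so ◇r ∧ ◇□(¬q ∨ r) is true.
    At s3: ◇r requires r at some successor in {s0, s2}.
      r holds at s0, so ◇r is true at s3.
    At s3: ◇□(¬q ∨ r) requires □(¬q ∨ r) at some successor in {s0, s2}.
      □(¬q ∨ r) holds at s0, so ◇□(¬q ∨ r) is true at s3.
Satisfying worlds: {s2, s3}

s2, s3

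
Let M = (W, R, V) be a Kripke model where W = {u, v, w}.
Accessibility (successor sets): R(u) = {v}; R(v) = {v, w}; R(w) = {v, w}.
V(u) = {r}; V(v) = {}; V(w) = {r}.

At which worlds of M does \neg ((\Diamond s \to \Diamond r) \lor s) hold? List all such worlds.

none

Recall that \Diamond ψ holds at a world iff ψ holds at some accessible world.
Let φ = \neg ((\Diamond s \to \Diamond r) \lor s). Evaluate φ at each world:
  u (successors {v}): φ is false.
  v (successors {v, w}): φ is false.
  w (successors {v, w}): φ is false.
For instance, at w:
  At w: (\Diamond s \to \Diamond r) \lor s is true, so \neg ((\Diamond s \to \Diamond r) \lor s) is false.
    At w: \Diamond s \to \Diamond r is true, s is false, so (\Diamond s \to \Diamond r) \lor s is true.
      At w: \Diamond s is false, \Diamond r is true, so \Diamond s \to \Diamond r is true.
Satisfying worlds: none.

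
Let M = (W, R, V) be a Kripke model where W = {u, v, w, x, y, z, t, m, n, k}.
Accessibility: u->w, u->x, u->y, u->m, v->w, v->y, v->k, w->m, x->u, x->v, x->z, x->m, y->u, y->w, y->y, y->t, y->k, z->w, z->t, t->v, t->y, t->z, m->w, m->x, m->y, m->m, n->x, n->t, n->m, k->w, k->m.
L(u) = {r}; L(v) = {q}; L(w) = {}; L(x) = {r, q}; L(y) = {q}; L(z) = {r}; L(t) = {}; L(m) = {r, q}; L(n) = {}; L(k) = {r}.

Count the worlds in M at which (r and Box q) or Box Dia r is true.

Let φ = (r and Box q) or Box Dia r. Evaluate φ at each world:
  u (successors {w, x, y, m}): φ is true.
  v (successors {w, y, k}): φ is true.
  w (successors {m}): φ is true.
  x (successors {u, v, z, m}): φ is false.
  y (successors {u, w, y, t, k}): φ is true.
  z (successors {w, t}): φ is true.
  t (successors {v, y, z}): φ is false.
  m (successors {w, x, y, m}): φ is true.
  n (successors {x, t, m}): φ is true.
  k (successors {w, m}): φ is true.
For instance, at m:
  At m: r and Box q is false, Box Dia r is true, so (r and Box q) or Box Dia r is true.
    At m: r is true, Box q is false, so r and Box q is false.
      At m: Box q requires q at every successor {w, x, y, m}.
        q fails at w, so Box q is false at m.
    At m: Box Dia r requires Dia r at every successor {w, x, y, m}.
      At w: Dia r is true.
      At x: Dia r is true.
      At y: Dia r is true.
      At m: Dia r is true.
    So Box Dia r is true at m.
Satisfying worlds: {u, v, w, y, z, m, n, k}

8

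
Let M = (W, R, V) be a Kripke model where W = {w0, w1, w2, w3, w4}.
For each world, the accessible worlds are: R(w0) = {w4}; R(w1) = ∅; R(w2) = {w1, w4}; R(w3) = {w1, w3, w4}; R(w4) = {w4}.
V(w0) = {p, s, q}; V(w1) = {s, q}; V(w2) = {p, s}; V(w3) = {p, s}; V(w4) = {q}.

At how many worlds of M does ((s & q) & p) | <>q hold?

Let φ = ((s & q) & p) | <>q. Evaluate φ at each world:
  w0 (successors {w4}): φ is true.
  w1 (successors ∅): φ is false.
  w2 (successors {w1, w4}): φ is true.
  w3 (successors {w1, w3, w4}): φ is true.
  w4 (successors {w4}): φ is true.
For instance, at w2:
  At w2: (s & q) & p is false, <>q is true, so ((s & q) & p) | <>q is true.
    At w2: <>q requires q at some successor in {w1, w4}.
      q holds at w1, so <>q is true at w2.
Satisfying worlds: {w0, w2, w3, w4}

4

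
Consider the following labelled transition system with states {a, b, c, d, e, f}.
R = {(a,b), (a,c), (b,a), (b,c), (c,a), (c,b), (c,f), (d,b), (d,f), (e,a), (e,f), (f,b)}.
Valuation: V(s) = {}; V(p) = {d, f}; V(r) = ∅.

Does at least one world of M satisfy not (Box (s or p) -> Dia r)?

Let φ = not (Box (s or p) -> Dia r). Evaluate φ at each world:
  a (successors {b, c}): φ is false.
  b (successors {a, c}): φ is false.
  c (successors {a, b, f}): φ is false.
  d (successors {b, f}): φ is false.
  e (successors {a, f}): φ is false.
  f (successors {b}): φ is false.
For instance, at f:
  At f: Box (s or p) -> Dia r is true, so not (Box (s or p) -> Dia r) is false.
    At f: Box (s or p) is false, Dia r is false, so Box (s or p) -> Dia r is true.
      At f: Box (s or p) requires s or p at every successor {b}.
        s or p fails at b, so Box (s or p) is false at f.
      At f: Dia r requires r at some successor in {b}.
        At b: r is false.
      So Dia r is false at f.

No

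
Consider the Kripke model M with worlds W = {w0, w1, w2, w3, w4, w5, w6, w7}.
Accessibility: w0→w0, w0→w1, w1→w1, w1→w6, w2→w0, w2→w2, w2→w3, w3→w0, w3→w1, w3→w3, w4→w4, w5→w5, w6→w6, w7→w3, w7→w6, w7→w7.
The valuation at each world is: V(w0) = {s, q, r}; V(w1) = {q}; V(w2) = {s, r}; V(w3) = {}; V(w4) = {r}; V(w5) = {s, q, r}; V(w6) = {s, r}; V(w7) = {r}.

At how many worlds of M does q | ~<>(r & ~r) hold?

8

Let φ = q | ~<>(r & ~r). Evaluate φ at each world:
  w0 (successors {w0, w1}): φ is true.
  w1 (successors {w1, w6}): φ is true.
  w2 (successors {w0, w2, w3}): φ is true.
  w3 (successors {w0, w1, w3}): φ is true.
  w4 (successors {w4}): φ is true.
  w5 (successors {w5}): φ is true.
  w6 (successors {w6}): φ is true.
  w7 (successors {w3, w6, w7}): φ is true.
For instance, at w1:
  At w1: q is true, ~<>(r & ~r) is true, so q | ~<>(r & ~r) is true.
    At w1: <>(r & ~r) is false, so ~<>(r & ~r) is true.
      At w1: <>(r & ~r) requires r & ~r at some successor in {w1, w6}.
        At w1: r & ~r is false.
        At w6: r & ~r is false.
      So <>(r & ~r) is false at w1.
Satisfying worlds: {w0, w1, w2, w3, w4, w5, w6, w7}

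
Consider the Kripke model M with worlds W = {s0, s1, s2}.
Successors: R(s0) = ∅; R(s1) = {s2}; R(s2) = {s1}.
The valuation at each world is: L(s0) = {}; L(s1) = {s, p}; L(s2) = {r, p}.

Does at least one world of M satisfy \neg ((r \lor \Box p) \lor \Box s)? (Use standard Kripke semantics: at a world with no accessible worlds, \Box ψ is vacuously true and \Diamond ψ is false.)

Let φ = \neg ((r \lor \Box p) \lor \Box s). Evaluate φ at each world:
  s0 (successors ∅): φ is false.
  s1 (successors {s2}): φ is false.
  s2 (successors {s1}): φ is false.
For instance, at s1:
  At s1: (r \lor \Box p) \lor \Box s is true, so \neg ((r \lor \Box p) \lor \Box s) is false.
    At s1: r \lor \Box p is true, \Box s is false, so (r \lor \Box p) \lor \Box s is true.
      At s1: r is false, \Box p is true, so r \lor \Box p is true.
      At s1: \Box s requires s at every successor {s2}.
        s fails at s2, so \Box s is false at s1.

No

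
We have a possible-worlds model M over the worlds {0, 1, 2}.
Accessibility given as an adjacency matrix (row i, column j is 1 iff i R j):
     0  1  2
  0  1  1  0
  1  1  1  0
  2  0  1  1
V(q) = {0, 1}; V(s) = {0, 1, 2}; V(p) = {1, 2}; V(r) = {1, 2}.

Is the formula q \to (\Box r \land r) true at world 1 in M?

Recall that \Box ψ holds at a world iff ψ holds at every accessible world, and \Diamond ψ holds iff ψ holds at some accessible world.
At 1: q is true, \Box r \land r is false, so q \to (\Box r \land r) is false.
  At 1: \Box r is false, r is true, so \Box r \land r is false.
    At 1: \Box r requires r at every successor {0, 1}.
      r fails at 0, so \Box r is false at 1.

No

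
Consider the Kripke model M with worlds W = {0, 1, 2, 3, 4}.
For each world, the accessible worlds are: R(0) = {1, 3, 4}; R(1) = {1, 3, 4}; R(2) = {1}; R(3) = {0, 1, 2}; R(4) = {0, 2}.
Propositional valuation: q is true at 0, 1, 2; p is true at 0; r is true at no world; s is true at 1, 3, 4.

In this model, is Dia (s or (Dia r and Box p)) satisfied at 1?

Yes

At 1: Dia (s or (Dia r and Box p)) requires s or (Dia r and Box p) at some successor in {1, 3, 4}.
  s or (Dia r and Box p) holds at 1, so Dia (s or (Dia r and Box p)) is true at 1.
    At 1: s is true, Dia r and Box p is false, so s or (Dia r and Box p) is true.
      At 1: Dia r is false, Box p is false, so Dia r and Box p is false.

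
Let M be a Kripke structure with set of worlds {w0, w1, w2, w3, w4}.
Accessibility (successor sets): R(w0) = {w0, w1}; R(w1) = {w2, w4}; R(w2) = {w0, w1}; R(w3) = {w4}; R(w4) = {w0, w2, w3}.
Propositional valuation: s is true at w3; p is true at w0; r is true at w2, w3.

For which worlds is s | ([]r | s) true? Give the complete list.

Recall that []ψ holds at a world iff ψ holds at every accessible world, and <>ψ holds iff ψ holds at some accessible world.
Let φ = s | ([]r | s). Evaluate φ at each world:
  w0 (successors {w0, w1}): φ is false.
  w1 (successors {w2, w4}): φ is false.
  w2 (successors {w0, w1}): φ is false.
  w3 (successors {w4}): φ is true.
  w4 (successors {w0, w2, w3}): φ is false.
For instance, at w1:
  At w1: s is false, []r | s is false, so s | ([]r | s) is false.
    At w1: []r is false, s is false, so []r | s is false.
      At w1: []r requires r at every successor {w2, w4}.
        r fails at w4, so []r is false at w1.
Satisfying worlds: {w3}

w3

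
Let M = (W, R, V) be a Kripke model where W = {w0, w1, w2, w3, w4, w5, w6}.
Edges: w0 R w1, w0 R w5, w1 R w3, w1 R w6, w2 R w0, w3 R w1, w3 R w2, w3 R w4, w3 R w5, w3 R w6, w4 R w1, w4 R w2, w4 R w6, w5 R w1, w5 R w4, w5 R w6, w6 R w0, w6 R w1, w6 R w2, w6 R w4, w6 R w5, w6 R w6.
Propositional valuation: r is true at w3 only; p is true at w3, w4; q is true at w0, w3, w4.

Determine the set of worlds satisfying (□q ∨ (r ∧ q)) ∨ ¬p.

Recall that □ψ holds at a world iff ψ holds at every accessible world, and ◇ψ holds iff ψ holds at some accessible world.
Let φ = (□q ∨ (r ∧ q)) ∨ ¬p. Evaluate φ at each world:
  w0 (successors {w1, w5}): φ is true.
  w1 (successors {w3, w6}): φ is true.
  w2 (successors {w0}): φ is true.
  w3 (successors {w1, w2, w4, w5, w6}): φ is true.
  w4 (successors {w1, w2, w6}): φ is false.
  w5 (successors {w1, w4, w6}): φ is true.
  w6 (successors {w0, w1, w2, w4, w5, w6}): φ is true.
For instance, at w4:
  At w4: □q ∨ (r ∧ q) is false, ¬p is false, so (□q ∨ (r ∧ q)) ∨ ¬p is false.
    At w4: □q is false, r ∧ q is false, so □q ∨ (r ∧ q) is false.
      At w4: □q requires q at every successor {w1, w2, w6}.
        q fails at w1, so □q is false at w4.
Satisfying worlds: {w0, w1, w2, w3, w5, w6}

w0, w1, w2, w3, w5, w6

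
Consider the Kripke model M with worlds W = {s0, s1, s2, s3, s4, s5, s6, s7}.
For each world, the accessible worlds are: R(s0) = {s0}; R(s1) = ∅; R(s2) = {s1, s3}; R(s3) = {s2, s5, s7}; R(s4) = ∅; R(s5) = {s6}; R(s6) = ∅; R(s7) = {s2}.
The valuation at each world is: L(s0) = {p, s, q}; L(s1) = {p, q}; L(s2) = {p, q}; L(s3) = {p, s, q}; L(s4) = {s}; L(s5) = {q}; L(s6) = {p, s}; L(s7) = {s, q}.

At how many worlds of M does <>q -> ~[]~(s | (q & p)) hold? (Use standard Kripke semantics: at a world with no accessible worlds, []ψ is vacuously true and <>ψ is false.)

8

Let φ = <>q -> ~[]~(s | (q & p)). Evaluate φ at each world:
  s0 (successors {s0}): φ is true.
  s1 (successors ∅): φ is true.
  s2 (successors {s1, s3}): φ is true.
  s3 (successors {s2, s5, s7}): φ is true.
  s4 (successors ∅): φ is true.
  s5 (successors {s6}): φ is true.
  s6 (successors ∅): φ is true.
  s7 (successors {s2}): φ is true.
For instance, at s2:
  At s2: <>q is true, ~[]~(s | (q & p)) is true, so <>q -> ~[]~(s | (q & p)) is true.
    At s2: <>q requires q at some successor in {s1, s3}.
      q holds at s1, so <>q is true at s2.
    At s2: []~(s | (q & p)) is false, so ~[]~(s | (q & p)) is true.
      At s2: []~(s | (q & p)) requires ~(s | (q & p)) at every successor {s1, s3}.
        ~(s | (q & p)) fails at s1, so []~(s | (q & p)) is false at s2.
Satisfying worlds: {s0, s1, s2, s3, s4, s5, s6, s7}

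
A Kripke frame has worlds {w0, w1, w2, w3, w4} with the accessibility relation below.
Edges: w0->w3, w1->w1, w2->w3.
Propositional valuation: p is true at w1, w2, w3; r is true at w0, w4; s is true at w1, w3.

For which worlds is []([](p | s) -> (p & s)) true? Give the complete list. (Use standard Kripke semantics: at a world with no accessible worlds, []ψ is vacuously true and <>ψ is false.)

Recall that []ψ holds at a world iff ψ holds at every accessible world, and <>ψ holds iff ψ holds at some accessible world.
Let φ = []([](p | s) -> (p & s)). Evaluate φ at each world:
  w0 (successors {w3}): φ is true.
  w1 (successors {w1}): φ is true.
  w2 (successors {w3}): φ is true.
  w3 (successors ∅): φ is true.
  w4 (successors ∅): φ is true.
For instance, at w2:
  At w2: []([](p | s) -> (p & s)) requires [](p | s) -> (p & s) at every successor {w3}.
      At w3: [](p | s) is true, p & s is true, so [](p | s) -> (p & s) is true.
  So []([](p | s) -> (p & s)) is true at w2.
Satisfying worlds: {w0, w1, w2, w3, w4}

w0, w1, w2, w3, w4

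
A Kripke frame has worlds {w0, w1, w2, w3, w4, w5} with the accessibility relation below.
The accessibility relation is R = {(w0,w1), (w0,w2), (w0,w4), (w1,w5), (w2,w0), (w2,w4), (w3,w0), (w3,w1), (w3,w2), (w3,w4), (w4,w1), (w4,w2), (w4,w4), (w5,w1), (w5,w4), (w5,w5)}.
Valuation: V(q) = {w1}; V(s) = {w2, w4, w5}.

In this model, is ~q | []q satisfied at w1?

No

At w1: ~q is false, []q is false, so ~q | []q is false.
  At w1: []q requires q at every successor {w5}.
    q fails at w5, so []q is false at w1.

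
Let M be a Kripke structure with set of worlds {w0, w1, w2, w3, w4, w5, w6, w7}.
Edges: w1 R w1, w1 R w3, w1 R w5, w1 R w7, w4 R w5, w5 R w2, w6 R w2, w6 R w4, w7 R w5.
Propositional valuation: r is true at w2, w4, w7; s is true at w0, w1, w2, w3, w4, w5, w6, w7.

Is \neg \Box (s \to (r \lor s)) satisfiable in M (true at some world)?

No

Let φ = \neg \Box (s \to (r \lor s)). Evaluate φ at each world:
  w0 (successors ∅): φ is false.
  w1 (successors {w1, w3, w5, w7}): φ is false.
  w2 (successors ∅): φ is false.
  w3 (successors ∅): φ is false.
  w4 (successors {w5}): φ is false.
  w5 (successors {w2}): φ is false.
  w6 (successors {w2, w4}): φ is false.
  w7 (successors {w5}): φ is false.
For instance, at w1:
  At w1: \Box (s \to (r \lor s)) is true, so \neg \Box (s \to (r \lor s)) is false.
    At w1: \Box (s \to (r \lor s)) requires s \to (r \lor s) at every successor {w1, w3, w5, w7}.
      At w1: s \to (r \lor s) is true.
      At w3: s \to (r \lor s) is true.
      At w5: s \to (r \lor s) is true.
      At w7: s \to (r \lor s) is true.
    So \Box (s \to (r \lor s)) is true at w1.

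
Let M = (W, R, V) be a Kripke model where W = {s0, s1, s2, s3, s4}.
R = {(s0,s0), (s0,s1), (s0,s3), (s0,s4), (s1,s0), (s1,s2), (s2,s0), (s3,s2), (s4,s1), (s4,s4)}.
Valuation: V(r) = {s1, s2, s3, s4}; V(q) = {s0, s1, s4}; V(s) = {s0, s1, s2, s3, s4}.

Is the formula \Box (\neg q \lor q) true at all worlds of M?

Recall that \Box ψ holds at a world iff ψ holds at every accessible world, and \Diamond ψ holds iff ψ holds at some accessible world.
Let φ = \Box (\neg q \lor q). Evaluate φ at each world:
  s0 (successors {s0, s1, s3, s4}): φ is true.
  s1 (successors {s0, s2}): φ is true.
  s2 (successors {s0}): φ is true.
  s3 (successors {s2}): φ is true.
  s4 (successors {s1, s4}): φ is true.
For instance, at s1:
  At s1: \Box (\neg q \lor q) requires \neg q \lor q at every successor {s0, s2}.
    At s0: \neg q \lor q is true.
    At s2: \neg q \lor q is true.
  So \Box (\neg q \lor q) is true at s1.

Yes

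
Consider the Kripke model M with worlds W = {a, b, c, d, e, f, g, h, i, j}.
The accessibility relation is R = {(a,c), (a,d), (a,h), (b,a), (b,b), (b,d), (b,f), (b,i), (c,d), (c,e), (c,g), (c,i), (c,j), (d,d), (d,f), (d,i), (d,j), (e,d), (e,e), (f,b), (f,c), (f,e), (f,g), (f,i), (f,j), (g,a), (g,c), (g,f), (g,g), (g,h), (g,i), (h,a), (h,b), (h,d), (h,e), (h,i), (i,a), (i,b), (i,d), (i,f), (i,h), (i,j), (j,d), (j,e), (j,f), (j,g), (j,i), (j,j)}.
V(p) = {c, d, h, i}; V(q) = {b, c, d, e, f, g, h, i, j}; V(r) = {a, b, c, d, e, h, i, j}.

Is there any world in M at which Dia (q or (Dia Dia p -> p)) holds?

Let φ = Dia (q or (Dia Dia p -> p)). Evaluate φ at each world:
  a (successors {c, d, h}): φ is true.
  b (successors {a, b, d, f, i}): φ is true.
  c (successors {d, e, g, i, j}): φ is true.
  d (successors {d, f, i, j}): φ is true.
  e (successors {d, e}): φ is true.
  f (successors {b, c, e, g, i, j}): φ is true.
  g (successors {a, c, f, g, h, i}): φ is true.
  h (successors {a, b, d, e, i}): φ is true.
  i (successors {a, b, d, f, h, j}): φ is true.
  j (successors {d, e, f, g, i, j}): φ is true.
Detail at a (witness):
  At a: Dia (q or (Dia Dia p -> p)) requires q or (Dia Dia p -> p) at some successor in {c, d, h}.
    q or (Dia Dia p -> p) holds at c, so Dia (q or (Dia Dia p -> p)) is true at a.
      At c: q is true, Dia Dia p -> p is true, so q or (Dia Dia p -> p) is true.

Yes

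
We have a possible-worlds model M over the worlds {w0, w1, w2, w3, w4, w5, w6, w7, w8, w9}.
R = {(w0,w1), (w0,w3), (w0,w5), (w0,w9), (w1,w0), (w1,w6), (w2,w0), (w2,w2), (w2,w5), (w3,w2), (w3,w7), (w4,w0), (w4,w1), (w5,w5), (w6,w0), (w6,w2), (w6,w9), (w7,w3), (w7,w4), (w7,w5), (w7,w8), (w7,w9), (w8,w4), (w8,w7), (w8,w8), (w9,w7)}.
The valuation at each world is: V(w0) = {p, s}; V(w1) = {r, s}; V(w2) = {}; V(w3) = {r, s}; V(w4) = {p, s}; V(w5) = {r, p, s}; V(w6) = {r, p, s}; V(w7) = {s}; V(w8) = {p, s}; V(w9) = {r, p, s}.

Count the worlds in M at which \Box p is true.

2

Recall that \Box ψ holds at a world iff ψ holds at every accessible world, and \Diamond ψ holds iff ψ holds at some accessible world.
Let φ = \Box p. Evaluate φ at each world:
  w0 (successors {w1, w3, w5, w9}): φ is false.
  w1 (successors {w0, w6}): φ is true.
  w2 (successors {w0, w2, w5}): φ is false.
  w3 (successors {w2, w7}): φ is false.
  w4 (successors {w0, w1}): φ is false.
  w5 (successors {w5}): φ is true.
  w6 (successors {w0, w2, w9}): φ is false.
  w7 (successors {w3, w4, w5, w8, w9}): φ is false.
  w8 (successors {w4, w7, w8}): φ is false.
  w9 (successors {w7}): φ is false.
For instance, at w0:
  At w0: \Box p requires p at every successor {w1, w3, w5, w9}.
    p fails at w1, so \Box p is false at w0.
Satisfying worlds: {w1, w5}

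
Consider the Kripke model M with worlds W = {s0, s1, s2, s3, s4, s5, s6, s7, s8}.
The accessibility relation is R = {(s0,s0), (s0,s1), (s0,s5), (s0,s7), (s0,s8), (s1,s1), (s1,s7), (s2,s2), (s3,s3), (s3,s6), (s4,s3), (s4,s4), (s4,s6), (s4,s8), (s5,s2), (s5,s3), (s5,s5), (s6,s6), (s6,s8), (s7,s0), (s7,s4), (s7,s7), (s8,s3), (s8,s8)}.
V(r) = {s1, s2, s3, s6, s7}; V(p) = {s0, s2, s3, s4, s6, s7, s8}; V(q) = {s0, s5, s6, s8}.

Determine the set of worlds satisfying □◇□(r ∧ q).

none

Let φ = □◇□(r ∧ q). Evaluate φ at each world:
  s0 (successors {s0, s1, s5, s7, s8}): φ is false.
  s1 (successors {s1, s7}): φ is false.
  s2 (successors {s2}): φ is false.
  s3 (successors {s3, s6}): φ is false.
  s4 (successors {s3, s4, s6, s8}): φ is false.
  s5 (successors {s2, s3, s5}): φ is false.
  s6 (successors {s6, s8}): φ is false.
  s7 (successors {s0, s4, s7}): φ is false.
  s8 (successors {s3, s8}): φ is false.
For instance, at s5:
  At s5: □◇□(r ∧ q) requires ◇□(r ∧ q) at every successor {s2, s3, s5}.
    ◇□(r ∧ q) fails at s2, so □◇□(r ∧ q) is false at s5.
      At s2: ◇□(r ∧ q) requires □(r ∧ q) at some successor in {s2}.
        At s2: □(r ∧ q) is false.
      So ◇□(r ∧ q) is false at s2.
Satisfying worlds: none.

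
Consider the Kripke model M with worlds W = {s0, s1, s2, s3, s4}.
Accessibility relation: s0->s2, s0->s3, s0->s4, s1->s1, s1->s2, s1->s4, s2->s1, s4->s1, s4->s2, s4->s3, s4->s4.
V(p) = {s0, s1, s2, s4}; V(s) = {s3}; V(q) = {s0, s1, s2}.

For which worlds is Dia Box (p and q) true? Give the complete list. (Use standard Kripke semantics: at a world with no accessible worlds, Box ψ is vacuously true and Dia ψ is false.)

Let φ = Dia Box (p and q). Evaluate φ at each world:
  s0 (successors {s2, s3, s4}): φ is true.
  s1 (successors {s1, s2, s4}): φ is true.
  s2 (successors {s1}): φ is false.
  s3 (successors ∅): φ is false.
  s4 (successors {s1, s2, s3, s4}): φ is true.
For instance, at s0:
  At s0: Dia Box (p and q) requires Box (p and q) at some successor in {s2, s3, s4}.
    Box (p and q) holds at s2, so Dia Box (p and q) is true at s0.
      At s2: Box (p and q) requires p and q at every successor {s1}.
        At s1: p and q is true.
      So Box (p and q) is true at s2.
Satisfying worlds: {s0, s1, s4}

s0, s1, s4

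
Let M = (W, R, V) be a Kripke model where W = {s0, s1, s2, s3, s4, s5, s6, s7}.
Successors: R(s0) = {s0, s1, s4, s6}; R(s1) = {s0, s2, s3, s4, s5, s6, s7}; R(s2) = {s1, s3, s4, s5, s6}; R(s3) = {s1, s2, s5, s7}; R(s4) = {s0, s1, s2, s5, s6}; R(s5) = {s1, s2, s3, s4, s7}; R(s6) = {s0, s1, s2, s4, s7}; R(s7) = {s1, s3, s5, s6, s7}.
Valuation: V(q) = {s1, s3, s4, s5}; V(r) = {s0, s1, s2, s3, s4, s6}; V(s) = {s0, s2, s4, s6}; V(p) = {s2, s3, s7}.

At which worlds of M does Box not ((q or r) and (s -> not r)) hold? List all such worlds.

none

Let φ = Box not ((q or r) and (s -> not r)). Evaluate φ at each world:
  s0 (successors {s0, s1, s4, s6}): φ is false.
  s1 (successors {s0, s2, s3, s4, s5, s6, s7}): φ is false.
  s2 (successors {s1, s3, s4, s5, s6}): φ is false.
  s3 (successors {s1, s2, s5, s7}): φ is false.
  s4 (successors {s0, s1, s2, s5, s6}): φ is false.
  s5 (successors {s1, s2, s3, s4, s7}): φ is false.
  s6 (successors {s0, s1, s2, s4, s7}): φ is false.
  s7 (successors {s1, s3, s5, s6, s7}): φ is false.
For instance, at s6:
  At s6: Box not ((q or r) and (s -> not r)) requires not ((q or r) and (s -> not r)) at every successor {s0, s1, s2, s4, s7}.
    not ((q or r) and (s -> not r)) fails at s1, so Box not ((q or r) and (s -> not r)) is false at s6.
Satisfying worlds: none.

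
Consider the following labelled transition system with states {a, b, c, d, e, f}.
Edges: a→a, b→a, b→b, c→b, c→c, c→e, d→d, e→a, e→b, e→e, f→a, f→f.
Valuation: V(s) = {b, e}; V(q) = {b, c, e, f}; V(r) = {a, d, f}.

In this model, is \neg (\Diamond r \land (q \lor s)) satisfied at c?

Yes

At c: \Diamond r \land (q \lor s) is false, so \neg (\Diamond r \land (q \lor s)) is true.
  At c: \Diamond r is false, q \lor s is true, so \Diamond r \land (q \lor s) is false.
    At c: \Diamond r requires r at some successor in {b, c, e}.
      At b: r is false.
      At c: r is false.
      At e: r is false.
    So \Diamond r is false at c.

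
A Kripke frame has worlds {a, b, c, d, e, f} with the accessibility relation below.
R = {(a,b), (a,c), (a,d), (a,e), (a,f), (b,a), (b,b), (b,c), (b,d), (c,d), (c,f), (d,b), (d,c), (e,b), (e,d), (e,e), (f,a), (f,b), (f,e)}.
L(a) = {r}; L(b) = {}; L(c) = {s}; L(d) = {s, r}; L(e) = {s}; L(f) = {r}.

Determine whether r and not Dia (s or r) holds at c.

No

At c: r is false, not Dia (s or r) is false, so r and not Dia (s or r) is false.
  At c: Dia (s or r) is true, so not Dia (s or r) is false.
    At c: Dia (s or r) requires s or r at some successor in {d, f}.
      s or r holds at d, so Dia (s or r) is true at c.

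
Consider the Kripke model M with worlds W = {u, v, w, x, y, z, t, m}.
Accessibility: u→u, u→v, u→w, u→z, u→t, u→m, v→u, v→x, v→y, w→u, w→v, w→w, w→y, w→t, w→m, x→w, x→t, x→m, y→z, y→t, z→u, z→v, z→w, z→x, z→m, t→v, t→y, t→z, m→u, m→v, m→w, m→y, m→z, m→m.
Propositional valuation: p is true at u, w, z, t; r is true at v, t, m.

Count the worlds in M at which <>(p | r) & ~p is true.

Let φ = <>(p | r) & ~p. Evaluate φ at each world:
  u (successors {u, v, w, z, t, m}): φ is false.
  v (successors {u, x, y}): φ is true.
  w (successors {u, v, w, y, t, m}): φ is false.
  x (successors {w, t, m}): φ is true.
  y (successors {z, t}): φ is true.
  z (successors {u, v, w, x, m}): φ is false.
  t (successors {v, y, z}): φ is false.
  m (successors {u, v, w, y, z, m}): φ is true.
For instance, at y:
  At y: <>(p | r) is true, ~p is true, so <>(p | r) & ~p is true.
    At y: <>(p | r) requires p | r at some successor in {z, t}.
      p | r holds at z, so <>(p | r) is true at y.
Satisfying worlds: {v, x, y, m}

4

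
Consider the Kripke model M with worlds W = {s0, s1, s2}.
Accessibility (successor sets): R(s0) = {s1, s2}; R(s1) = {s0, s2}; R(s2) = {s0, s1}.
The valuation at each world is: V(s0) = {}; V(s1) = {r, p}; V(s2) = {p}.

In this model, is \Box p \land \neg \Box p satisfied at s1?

No

At s1: \Box p is false, \neg \Box p is true, so \Box p \land \neg \Box p is false.
  At s1: \Box p requires p at every successor {s0, s2}.
    p fails at s0, so \Box p is false at s1.
  At s1: \Box p is false, so \neg \Box p is true.
    At s1: \Box p requires p at every successor {s0, s2}.
      p fails at s0, so \Box p is false at s1.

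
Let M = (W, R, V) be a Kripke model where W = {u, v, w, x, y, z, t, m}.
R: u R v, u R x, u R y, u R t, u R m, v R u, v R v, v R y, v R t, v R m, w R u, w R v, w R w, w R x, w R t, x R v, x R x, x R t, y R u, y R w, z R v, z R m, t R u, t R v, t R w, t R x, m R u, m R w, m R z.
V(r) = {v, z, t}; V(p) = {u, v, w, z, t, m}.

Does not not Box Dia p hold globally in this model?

Recall that Box ψ holds at a world iff ψ holds at every accessible world, and Dia ψ holds iff ψ holds at some accessible world.
Let φ = not not Box Dia p. Evaluate φ at each world:
  u (successors {v, x, y, t, m}): φ is true.
  v (successors {u, v, y, t, m}): φ is true.
  w (successors {u, v, w, x, t}): φ is true.
  x (successors {v, x, t}): φ is true.
  y (successors {u, w}): φ is true.
  z (successors {v, m}): φ is true.
  t (successors {u, v, w, x}): φ is true.
  m (successors {u, w, z}): φ is true.
For instance, at z:
  At z: not Box Dia p is false, so not not Box Dia p is true.
    At z: Box Dia p is true, so not Box Dia p is false.
      At z: Box Dia p requires Dia p at every successor {v, m}.
        At v: Dia p is true.
        At m: Dia p is true.
      So Box Dia p is true at z.

Yes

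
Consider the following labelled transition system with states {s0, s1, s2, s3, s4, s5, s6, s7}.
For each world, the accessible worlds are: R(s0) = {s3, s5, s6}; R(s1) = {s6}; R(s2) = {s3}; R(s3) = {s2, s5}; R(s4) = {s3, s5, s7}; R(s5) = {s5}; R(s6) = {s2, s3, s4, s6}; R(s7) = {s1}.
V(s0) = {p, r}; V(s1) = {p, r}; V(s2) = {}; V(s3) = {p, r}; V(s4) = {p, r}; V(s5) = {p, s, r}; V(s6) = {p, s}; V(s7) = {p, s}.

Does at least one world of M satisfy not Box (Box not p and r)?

Recall that Box ψ holds at a world iff ψ holds at every accessible world, and Dia ψ holds iff ψ holds at some accessible world.
Let φ = not Box (Box not p and r). Evaluate φ at each world:
  s0 (successors {s3, s5, s6}): φ is true.
  s1 (successors {s6}): φ is true.
  s2 (successors {s3}): φ is true.
  s3 (successors {s2, s5}): φ is true.
  s4 (successors {s3, s5, s7}): φ is true.
  s5 (successors {s5}): φ is true.
  s6 (successors {s2, s3, s4, s6}): φ is true.
  s7 (successors {s1}): φ is true.
Detail at s0 (witness):
  At s0: Box (Box not p and r) is false, so not Box (Box not p and r) is true.
    At s0: Box (Box not p and r) requires Box not p and r at every successor {s3, s5, s6}.
      Box not p and r fails at s3, so Box (Box not p and r) is false at s0.

Yes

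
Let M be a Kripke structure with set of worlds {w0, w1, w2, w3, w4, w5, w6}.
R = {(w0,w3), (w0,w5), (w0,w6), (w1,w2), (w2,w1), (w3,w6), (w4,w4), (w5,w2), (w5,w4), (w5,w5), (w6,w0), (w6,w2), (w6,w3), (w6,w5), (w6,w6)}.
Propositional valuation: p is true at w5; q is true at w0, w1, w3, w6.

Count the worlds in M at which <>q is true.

4

Let φ = <>q. Evaluate φ at each world:
  w0 (successors {w3, w5, w6}): φ is true.
  w1 (successors {w2}): φ is false.
  w2 (successors {w1}): φ is true.
  w3 (successors {w6}): φ is true.
  w4 (successors {w4}): φ is false.
  w5 (successors {w2, w4, w5}): φ is false.
  w6 (successors {w0, w2, w3, w5, w6}): φ is true.
For instance, at w6:
  At w6: <>q requires q at some successor in {w0, w2, w3, w5, w6}.
    q holds at w0, so <>q is true at w6.
Satisfying worlds: {w0, w2, w3, w6}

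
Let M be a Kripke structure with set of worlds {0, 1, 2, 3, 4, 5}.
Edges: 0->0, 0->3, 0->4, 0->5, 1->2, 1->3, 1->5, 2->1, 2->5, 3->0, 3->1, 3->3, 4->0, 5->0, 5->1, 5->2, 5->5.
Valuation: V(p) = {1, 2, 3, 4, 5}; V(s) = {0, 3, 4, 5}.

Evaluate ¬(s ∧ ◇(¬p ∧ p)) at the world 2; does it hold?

Yes

Recall that ◇ψ holds at a world iff ψ holds at some accessible world.
At 2: s ∧ ◇(¬p ∧ p) is false, so ¬(s ∧ ◇(¬p ∧ p)) is true.
  At 2: s is false, ◇(¬p ∧ p) is false, so s ∧ ◇(¬p ∧ p) is false.
    At 2: ◇(¬p ∧ p) requires ¬p ∧ p at some successor in {1, 5}.
      At 1: ¬p ∧ p is false.
      At 5: ¬p ∧ p is false.
    So ◇(¬p ∧ p) is false at 2.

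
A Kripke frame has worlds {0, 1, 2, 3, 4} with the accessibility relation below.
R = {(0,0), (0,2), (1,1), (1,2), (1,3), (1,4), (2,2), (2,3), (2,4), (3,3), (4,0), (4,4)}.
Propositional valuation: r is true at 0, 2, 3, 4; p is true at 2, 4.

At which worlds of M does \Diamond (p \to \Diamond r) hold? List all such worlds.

Let φ = \Diamond (p \to \Diamond r). Evaluate φ at each world:
  0 (successors {0, 2}): φ is true.
  1 (successors {1, 2, 3, 4}): φ is true.
  2 (successors {2, 3, 4}): φ is true.
  3 (successors {3}): φ is true.
  4 (successors {0, 4}): φ is true.
For instance, at 3:
  At 3: \Diamond (p \to \Diamond r) requires p \to \Diamond r at some successor in {3}.
    p \to \Diamond r holds at 3, so \Diamond (p \to \Diamond r) is true at 3.
      At 3: p is false, \Diamond r is true, so p \to \Diamond r is true.
Satisfying worlds: {0, 1, 2, 3, 4}

0, 1, 2, 3, 4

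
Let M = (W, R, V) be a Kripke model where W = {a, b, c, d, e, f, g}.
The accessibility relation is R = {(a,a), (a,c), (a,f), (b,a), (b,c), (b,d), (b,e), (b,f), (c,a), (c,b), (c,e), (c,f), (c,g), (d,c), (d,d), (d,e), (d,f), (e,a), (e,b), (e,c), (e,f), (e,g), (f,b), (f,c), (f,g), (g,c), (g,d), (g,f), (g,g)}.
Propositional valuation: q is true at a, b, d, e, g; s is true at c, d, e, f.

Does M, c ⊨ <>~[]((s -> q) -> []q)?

At c: <>~[]((s -> q) -> []q) requires ~[]((s -> q) -> []q) at some successor in {a, b, e, f, g}.
  ~[]((s -> q) -> []q) holds at a, so <>~[]((s -> q) -> []q) is true at c.
    At a: []((s -> q) -> []q) is false, so ~[]((s -> q) -> []q) is true.
      At a: []((s -> q) -> []q) requires (s -> q) -> []q at every successor {a, c, f}.
        (s -> q) -> []q fails at a, so []((s -> q) -> []q) is false at a.

Yes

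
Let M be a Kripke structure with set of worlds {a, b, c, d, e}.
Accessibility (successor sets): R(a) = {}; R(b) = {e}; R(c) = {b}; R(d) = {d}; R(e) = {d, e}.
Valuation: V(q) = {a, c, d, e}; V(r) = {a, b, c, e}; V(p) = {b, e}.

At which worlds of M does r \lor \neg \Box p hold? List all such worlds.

a, b, c, d, e

Recall that \Box ψ holds at a world iff ψ holds at every accessible world, and \Diamond ψ holds iff ψ holds at some accessible world.
Let φ = r \lor \neg \Box p. Evaluate φ at each world:
  a (successors ∅): φ is true.
  b (successors {e}): φ is true.
  c (successors {b}): φ is true.
  d (successors {d}): φ is true.
  e (successors {d, e}): φ is true.
For instance, at d:
  At d: r is false, \neg \Box p is true, so r \lor \neg \Box p is true.
    At d: \Box p is false, so \neg \Box p is true.
      At d: \Box p requires p at every successor {d}.
        p fails at d, so \Box p is false at d.
Satisfying worlds: {a, b, c, d, e}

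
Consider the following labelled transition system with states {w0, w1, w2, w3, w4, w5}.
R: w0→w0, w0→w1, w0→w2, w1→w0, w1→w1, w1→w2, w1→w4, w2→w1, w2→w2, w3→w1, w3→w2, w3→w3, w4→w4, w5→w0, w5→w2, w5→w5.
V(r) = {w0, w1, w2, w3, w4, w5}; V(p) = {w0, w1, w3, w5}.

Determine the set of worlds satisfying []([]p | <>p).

w0, w2, w3, w5

Recall that []ψ holds at a world iff ψ holds at every accessible world, and <>ψ holds iff ψ holds at some accessible world.
Let φ = []([]p | <>p). Evaluate φ at each world:
  w0 (successors {w0, w1, w2}): φ is true.
  w1 (successors {w0, w1, w2, w4}): φ is false.
  w2 (successors {w1, w2}): φ is true.
  w3 (successors {w1, w2, w3}): φ is true.
  w4 (successors {w4}): φ is false.
  w5 (successors {w0, w2, w5}): φ is true.
For instance, at w2:
  At w2: []([]p | <>p) requires []p | <>p at every successor {w1, w2}.
      At w1: []p is false, <>p is true, so []p | <>p is true.
      At w2: []p is false, <>p is true, so []p | <>p is true.
  So []([]p | <>p) is true at w2.
Satisfying worlds: {w0, w2, w3, w5}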